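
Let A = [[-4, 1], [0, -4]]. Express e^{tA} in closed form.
A has Jordan form J = [[-4, 1], [0, -4]] with A = PJP^{-1}, so e^{tA} = P e^{tJ} P^{-1}.

For a Jordan block J_k(λ), e^{tJ_k(λ)} = e^{λt} · (I + tN + t^2 N^2/2! + ... + t^{k-1} N^{k-1}/(k-1)!) where N is the nilpotent superdiagonal part.

Assembling the blocks and conjugating back gives the entries of e^{tA} as shown above.

e^{tA} = [[e^{-4*t}, t*e^{-4*t}], [0, e^{-4*t}]]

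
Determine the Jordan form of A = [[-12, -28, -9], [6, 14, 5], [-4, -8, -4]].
The characteristic polynomial is det(xI - A) = (x - 2)(x + 2)^2, so the eigenvalues are -2 (algebraic multiplicity 2), 2 (algebraic multiplicity 1).

For λ = -2: rank(A + 2I) = 2, rank((A + 2I)^2) = 1. The eigenspace has dimension 3 - 2 = 1, so there is 1 Jordan block; the rank sequence gives block sizes [2].

For λ = 2: algebraic multiplicity 1 gives one 1×1 block.

Assembling the blocks gives the Jordan form J above.

J = [[-2, 1, 0], [0, -2, 0], [0, 0, 2]]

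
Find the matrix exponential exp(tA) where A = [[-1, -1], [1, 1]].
e^{tA} = [[1 - t, -t], [t, t + 1]]

A has Jordan form J = [[0, 1], [0, 0]] with A = PJP^{-1}, so e^{tA} = P e^{tJ} P^{-1}.

For a Jordan block J_k(λ), e^{tJ_k(λ)} = e^{λt} · (I + tN + t^2 N^2/2! + ... + t^{k-1} N^{k-1}/(k-1)!) where N is the nilpotent superdiagonal part.

Assembling the blocks and conjugating back gives the entries of e^{tA} as shown above.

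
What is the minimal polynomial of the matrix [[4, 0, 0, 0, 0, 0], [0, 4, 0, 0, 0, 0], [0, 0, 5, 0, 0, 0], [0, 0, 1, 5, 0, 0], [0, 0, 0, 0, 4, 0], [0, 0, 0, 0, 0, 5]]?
m_A(x) = (x - 5)^2(x - 4)

The characteristic polynomial factors as (x - 5)^3(x - 4)^3. The minimal polynomial is ∏(x - λ)^{k_λ} where k_λ is the size of the largest Jordan block at λ.

For λ = 4: rank(A - 4I) = 3, and the largest Jordan block has size 1 (the smallest k with rank((A - 4I)^k) = rank((A - 4I)^(k+1))).
For λ = 5: rank(A - 5I) = 4, and the largest Jordan block has size 2 (the smallest k with rank((A - 5I)^k) = rank((A - 5I)^(k+1))).

So m_A(x) = (x - 5)^2(x - 4).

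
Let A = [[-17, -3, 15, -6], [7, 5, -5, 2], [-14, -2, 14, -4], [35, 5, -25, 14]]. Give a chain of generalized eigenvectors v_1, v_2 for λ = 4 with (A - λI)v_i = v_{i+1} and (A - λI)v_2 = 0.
We seek v_1 ∈ ker((A - 4I)^2) \ ker(A - 4I), then set v_{i+1} = (A - 4I) v_i.

One such chain is v_1 = [[0, 1, 0, 0]]^T, v_2 = [[-3, 1, -2, 5]]^T. Check: (A - 4I) v_2 = [[0, 0, 0, 0]]^T = 0.

v_1 = [[0, 1, 0, 0]]^T, v_2 = [[-3, 1, -2, 5]]^T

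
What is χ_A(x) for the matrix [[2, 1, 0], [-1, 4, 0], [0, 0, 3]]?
χ_A(x) = (x - 3)^3

xI - A = [[x - 2, -1, 0], [1, x - 4, 0], [0, 0, x - 3]].

Expanding det(xI - A) along the first row:
det(xI - A) = + (x - 2)·det([[x - 4, 0], [0, x - 3]]) - (-1)·det([[1, 0], [0, x - 3]]) + (0)·det([[1, x - 4], [0, 0]]).

Evaluating gives χ_A(x) = x^3 - 9x^2 + 27x - 27 = (x - 3)^3.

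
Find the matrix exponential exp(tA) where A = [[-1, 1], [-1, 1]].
e^{tA} = [[1 - t, t], [-t, t + 1]]

A has Jordan form J = [[0, 1], [0, 0]] with A = PJP^{-1}, so e^{tA} = P e^{tJ} P^{-1}.

For a Jordan block J_k(λ), e^{tJ_k(λ)} = e^{λt} · (I + tN + t^2 N^2/2! + ... + t^{k-1} N^{k-1}/(k-1)!) where N is the nilpotent superdiagonal part.

Assembling the blocks and conjugating back gives the entries of e^{tA} as shown above.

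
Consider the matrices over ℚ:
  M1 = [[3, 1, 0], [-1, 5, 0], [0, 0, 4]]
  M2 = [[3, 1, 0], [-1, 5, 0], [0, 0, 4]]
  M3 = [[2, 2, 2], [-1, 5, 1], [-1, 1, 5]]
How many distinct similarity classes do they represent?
1 class: {M1, M2, M3}

Characteristic polynomials: χ_{M1} = (x - 4)^3, χ_{M2} = (x - 4)^3, χ_{M3} = (x - 4)^3.

{M1, M2, M3}: invariant factors x - 4, (x - 4)^2.

Matrices are similar if and only if their invariant-factor lists agree; the partition into similarity classes is {M1, M2, M3}.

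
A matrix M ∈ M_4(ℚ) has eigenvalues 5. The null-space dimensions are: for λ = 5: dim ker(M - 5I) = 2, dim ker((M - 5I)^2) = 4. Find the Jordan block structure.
λ = 5: successive nullity increments [2, 2] count blocks of size ≥ k; block sizes are [2, 2].

Jordan blocks: (5, 2), (5, 2)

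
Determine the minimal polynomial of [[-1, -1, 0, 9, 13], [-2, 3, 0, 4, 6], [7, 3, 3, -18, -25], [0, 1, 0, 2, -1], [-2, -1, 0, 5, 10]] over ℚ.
The characteristic polynomial factors as (x - 5)(x - 3)^4. The minimal polynomial is ∏(x - λ)^{k_λ} where k_λ is the size of the largest Jordan block at λ.

For λ = 3: rank(A - 3I) = 3, and the largest Jordan block has size 2 (the smallest k with rank((A - 3I)^k) = rank((A - 3I)^(k+1))).
For λ = 5: rank(A - 5I) = 4, and the largest Jordan block has size 1 (the smallest k with rank((A - 5I)^k) = rank((A - 5I)^(k+1))).

So m_A(x) = (x - 5)(x - 3)^2.

m_A(x) = (x - 5)(x - 3)^2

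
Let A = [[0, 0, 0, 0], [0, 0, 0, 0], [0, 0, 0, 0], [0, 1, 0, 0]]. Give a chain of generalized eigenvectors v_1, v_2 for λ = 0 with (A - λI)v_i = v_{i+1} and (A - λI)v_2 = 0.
v_1 = [[1, 1, 0, 0]]^T, v_2 = [[0, 0, 0, 1]]^T

We seek v_1 ∈ ker(A^2) \ ker(A), then set v_{i+1} = A v_i.

One such chain is v_1 = [[1, 1, 0, 0]]^T, v_2 = [[0, 0, 0, 1]]^T. Check: A v_2 = [[0, 0, 0, 0]]^T = 0.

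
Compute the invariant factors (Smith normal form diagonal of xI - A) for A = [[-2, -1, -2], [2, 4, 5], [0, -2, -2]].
x^3

The Jordan structure of A has elementary divisors x^3. Arranging the block sizes at each eigenvalue in decreasing order and taking row products gives the invariant factors.

Invariant factors (smallest first, each dividing the next): x^3.

Check: the last factor x^3 is the minimal polynomial, and the product x^3 is the characteristic polynomial.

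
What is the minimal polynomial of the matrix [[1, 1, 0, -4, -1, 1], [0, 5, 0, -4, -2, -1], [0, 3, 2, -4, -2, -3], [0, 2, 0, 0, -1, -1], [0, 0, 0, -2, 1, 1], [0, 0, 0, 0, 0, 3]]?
The characteristic polynomial factors as (x - 3)^2(x - 2)^2(x - 1)^2. The minimal polynomial is ∏(x - λ)^{k_λ} where k_λ is the size of the largest Jordan block at λ.

For λ = 1: rank(A - I) = 5, and the largest Jordan block has size 2 (the smallest k with rank((A - I)^k) = rank((A - I)^(k+1))).
For λ = 2: rank(A - 2I) = 4, and the largest Jordan block has size 1 (the smallest k with rank((A - 2I)^k) = rank((A - 2I)^(k+1))).
For λ = 3: rank(A - 3I) = 5, and the largest Jordan block has size 2 (the smallest k with rank((A - 3I)^k) = rank((A - 3I)^(k+1))).

So m_A(x) = (x - 3)^2(x - 2)(x - 1)^2.

m_A(x) = (x - 3)^2(x - 2)(x - 1)^2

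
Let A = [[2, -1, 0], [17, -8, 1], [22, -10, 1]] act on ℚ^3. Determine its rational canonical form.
The invariant factors of A (the non-unit diagonal entries of the Smith normal form of xI - A over ℚ[x]) are (x + 1)(x^2 + 4x + 1), each dividing the next. The characteristic polynomial is their product, (x + 1)(x^2 + 4x + 1).

The rational canonical form is the block-diagonal matrix of companion matrices C(f_i):
R = [[0, 0, -1], [1, 0, -5], [0, 1, -5]].

Note the characteristic polynomial does not split into linear factors over ℚ, so A has no Jordan form over ℚ; the rational canonical form exists over any field.

R = [[0, 0, -1], [1, 0, -5], [0, 1, -5]]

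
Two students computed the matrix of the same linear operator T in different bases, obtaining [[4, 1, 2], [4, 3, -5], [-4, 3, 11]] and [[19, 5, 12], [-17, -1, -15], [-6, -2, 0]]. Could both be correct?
Two matrices over a field are similar if and only if they have the same invariant factors.

Both A and B have characteristic polynomial (x - 6)^3 and minimal polynomial (x - 6)^3. Computing further, both have invariant factors (x - 6)^3. Hence A and B are similar.

Yes.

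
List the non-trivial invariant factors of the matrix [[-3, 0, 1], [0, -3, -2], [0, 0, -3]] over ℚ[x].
x + 3, (x + 3)^2

The Jordan structure of A has elementary divisors (x + 3)^2, (x + 3). Arranging the block sizes at each eigenvalue in decreasing order and taking row products gives the invariant factors.

Invariant factors (smallest first, each dividing the next): x + 3, (x + 3)^2.

Check: the last factor (x + 3)^2 is the minimal polynomial, and the product (x + 3)^3 is the characteristic polynomial.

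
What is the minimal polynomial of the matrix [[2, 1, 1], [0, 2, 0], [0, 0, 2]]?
m_A(x) = (x - 2)^2

The characteristic polynomial factors as (x - 2)^3. The minimal polynomial is ∏(x - λ)^{k_λ} where k_λ is the size of the largest Jordan block at λ.

For λ = 2: rank(A - 2I) = 1, and the largest Jordan block has size 2 (the smallest k with rank((A - 2I)^k) = rank((A - 2I)^(k+1))).

So m_A(x) = (x - 2)^2.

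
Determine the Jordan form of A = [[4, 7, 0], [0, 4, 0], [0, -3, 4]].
The characteristic polynomial is det(xI - A) = (x - 4)^3, so the eigenvalues are 4 (algebraic multiplicity 3).

For λ = 4: rank(A - 4I) = 1, rank((A - 4I)^2) = 0. The eigenspace has dimension 3 - 1 = 2, so there are 2 Jordan blocks; the rank sequence gives block sizes [2, 1].

Assembling the blocks gives the Jordan form J above.

J = [[4, 1, 0], [0, 4, 0], [0, 0, 4]]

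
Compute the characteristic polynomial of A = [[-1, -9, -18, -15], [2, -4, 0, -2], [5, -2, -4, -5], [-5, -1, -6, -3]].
xI - A = [[x + 1, 9, 18, 15], [-2, x + 4, 0, 2], [-5, 2, x + 4, 5], [5, 1, 6, x + 3]].

Expanding det(xI - A) along the first row:
det(xI - A) = + (x + 1)·det([[x + 4, 0, 2], [2, x + 4, 5], [1, 6, x + 3]]) - (9)·det([[-2, 0, 2], [-5, x + 4, 5], [5, 6, x + 3]]) + (18)·det([[-2, x + 4, 2], [-5, 2, 5], [5, 1, x + 3]]) - (15)·det([[-2, x + 4, 0], [-5, 2, x + 4], [5, 1, 6]]).

Evaluating gives χ_A(x) = x^4 + 12x^3 + 52x^2 + 96x + 64 = (x + 2)^2(x + 4)^2.

χ_A(x) = (x + 2)^2(x + 4)^2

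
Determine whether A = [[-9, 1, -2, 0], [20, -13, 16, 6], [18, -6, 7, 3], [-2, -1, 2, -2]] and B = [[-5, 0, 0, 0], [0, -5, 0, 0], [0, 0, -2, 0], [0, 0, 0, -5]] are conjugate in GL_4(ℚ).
Both have characteristic polynomial (x + 2)(x + 5)^3, but the minimal polynomial of A is (x + 2)(x + 5)^2 while the minimal polynomial of B is (x + 2)(x + 5). The minimal polynomial is a similarity invariant, so A and B are not similar.

No.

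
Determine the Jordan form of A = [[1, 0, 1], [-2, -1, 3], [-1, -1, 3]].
The characteristic polynomial is det(xI - A) = (x - 1)^3, so the eigenvalues are 1 (algebraic multiplicity 3).

For λ = 1: rank(A - I) = 2, rank((A - I)^2) = 1, rank((A - I)^3) = 0. The eigenspace has dimension 3 - 2 = 1, so there is 1 Jordan block; the rank sequence gives block sizes [3].

Assembling the blocks gives the Jordan form J above.

J = [[1, 1, 0], [0, 1, 1], [0, 0, 1]]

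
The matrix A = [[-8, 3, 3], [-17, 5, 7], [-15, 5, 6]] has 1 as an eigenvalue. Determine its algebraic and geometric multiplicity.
The characteristic polynomial is (x - 1)^3, so the factor x - 1 appears with exponent 3: the algebraic multiplicity is 3.

rank(A - I) = 2, so the eigenspace has dimension 3 - 2 = 1: the geometric multiplicity is 1.

Since 1 < 3, A is not diagonalizable.

algebraic multiplicity 3, geometric multiplicity 1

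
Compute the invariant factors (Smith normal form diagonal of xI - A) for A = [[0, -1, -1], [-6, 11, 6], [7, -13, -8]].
The Jordan structure of A has elementary divisors (x + 1)^2, (x - 5). Arranging the block sizes at each eigenvalue in decreasing order and taking row products gives the invariant factors.

Invariant factors (smallest first, each dividing the next): (x - 5)(x + 1)^2.

Check: the last factor (x - 5)(x + 1)^2 is the minimal polynomial, and the product (x - 5)(x + 1)^2 is the characteristic polynomial.

(x - 5)(x + 1)^2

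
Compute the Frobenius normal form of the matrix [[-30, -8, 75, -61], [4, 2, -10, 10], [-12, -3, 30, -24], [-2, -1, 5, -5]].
R = [[0, 0, 0, 0], [0, 0, 0, 0], [0, 1, 0, 0], [0, 0, 1, -3]]

The invariant factors of A (the non-unit diagonal entries of the Smith normal form of xI - A over ℚ[x]) are x, x^2(x + 3), each dividing the next. The characteristic polynomial is their product, x^3(x + 3).

The rational canonical form is the block-diagonal matrix of companion matrices C(f_i):
R = [[0, 0, 0, 0], [0, 0, 0, 0], [0, 1, 0, 0], [0, 0, 1, -3]].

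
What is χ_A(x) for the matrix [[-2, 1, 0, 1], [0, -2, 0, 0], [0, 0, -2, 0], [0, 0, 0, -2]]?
xI - A = [[x + 2, -1, 0, -1], [0, x + 2, 0, 0], [0, 0, x + 2, 0], [0, 0, 0, x + 2]].

Expanding det(xI - A) along the first row:
det(xI - A) = + (x + 2)·det([[x + 2, 0, 0], [0, x + 2, 0], [0, 0, x + 2]]) - (-1)·det([[0, 0, 0], [0, x + 2, 0], [0, 0, x + 2]]) + (0)·det([[0, x + 2, 0], [0, 0, 0], [0, 0, x + 2]]) - (-1)·det([[0, x + 2, 0], [0, 0, x + 2], [0, 0, 0]]).

Evaluating gives χ_A(x) = x^4 + 8x^3 + 24x^2 + 32x + 16 = (x + 2)^4.

χ_A(x) = (x + 2)^4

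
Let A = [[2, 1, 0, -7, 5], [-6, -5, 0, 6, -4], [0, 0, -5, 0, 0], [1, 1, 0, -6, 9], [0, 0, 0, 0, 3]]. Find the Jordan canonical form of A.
The characteristic polynomial is det(xI - A) = (x - 3)(x - 1)(x + 5)^3, so the eigenvalues are -5 (algebraic multiplicity 3), 1 (algebraic multiplicity 1), 3 (algebraic multiplicity 1).

For λ = -5: rank(A + 5I) = 3, rank((A + 5I)^2) = 2. The eigenspace has dimension 5 - 3 = 2, so there are 2 Jordan blocks; the rank sequence gives block sizes [2, 1].

For λ = 1: algebraic multiplicity 1 gives one 1×1 block.

For λ = 3: algebraic multiplicity 1 gives one 1×1 block.

Assembling the blocks gives the Jordan form J above.

J = [[-5, 1, 0, 0, 0], [0, -5, 0, 0, 0], [0, 0, -5, 0, 0], [0, 0, 0, 1, 0], [0, 0, 0, 0, 3]]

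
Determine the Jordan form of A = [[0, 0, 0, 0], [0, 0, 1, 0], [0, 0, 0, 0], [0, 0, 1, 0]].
The characteristic polynomial is det(xI - A) = x^4, so the eigenvalues are 0 (algebraic multiplicity 4).

For λ = 0: rank(A) = 1, rank(A^2) = 0. The eigenspace has dimension 4 - 1 = 3, so there are 3 Jordan blocks; the rank sequence gives block sizes [2, 1, 1].

Assembling the blocks gives the Jordan form J above.

J = [[0, 1, 0, 0], [0, 0, 0, 0], [0, 0, 0, 0], [0, 0, 0, 0]]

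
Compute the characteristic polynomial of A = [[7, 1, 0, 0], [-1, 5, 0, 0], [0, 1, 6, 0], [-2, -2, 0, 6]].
χ_A(x) = (x - 6)^4

xI - A = [[x - 7, -1, 0, 0], [1, x - 5, 0, 0], [0, -1, x - 6, 0], [2, 2, 0, x - 6]].

Expanding det(xI - A) along the first row:
det(xI - A) = + (x - 7)·det([[x - 5, 0, 0], [-1, x - 6, 0], [2, 0, x - 6]]) - (-1)·det([[1, 0, 0], [0, x - 6, 0], [2, 0, x - 6]]) + (0)·det([[1, x - 5, 0], [0, -1, 0], [2, 2, x - 6]]) - (0)·det([[1, x - 5, 0], [0, -1, x - 6], [2, 2, 0]]).

Evaluating gives χ_A(x) = x^4 - 24x^3 + 216x^2 - 864x + 1296 = (x - 6)^4.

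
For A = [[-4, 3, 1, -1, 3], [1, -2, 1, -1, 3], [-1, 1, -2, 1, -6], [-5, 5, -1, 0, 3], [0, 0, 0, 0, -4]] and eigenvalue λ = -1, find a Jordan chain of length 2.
We seek v_1 ∈ ker((A + I)^2) \ ker(A + I), then set v_{i+1} = (A + I) v_i.

One such chain is v_1 = [[0, 0, 0, 1, 0]]^T, v_2 = [[-1, -1, 1, 1, 0]]^T. Check: (A + I) v_2 = [[0, 0, 0, 0, 0]]^T = 0.

v_1 = [[0, 0, 0, 1, 0]]^T, v_2 = [[-1, -1, 1, 1, 0]]^T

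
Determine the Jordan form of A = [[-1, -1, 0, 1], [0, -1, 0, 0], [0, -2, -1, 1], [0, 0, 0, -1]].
The characteristic polynomial is det(xI - A) = (x + 1)^4, so the eigenvalues are -1 (algebraic multiplicity 4).

For λ = -1: rank(A + I) = 2, rank((A + I)^2) = 0. The eigenspace has dimension 4 - 2 = 2, so there are 2 Jordan blocks; the rank sequence gives block sizes [2, 2].

Assembling the blocks gives the Jordan form J above.

J = [[-1, 1, 0, 0], [0, -1, 0, 0], [0, 0, -1, 1], [0, 0, 0, -1]]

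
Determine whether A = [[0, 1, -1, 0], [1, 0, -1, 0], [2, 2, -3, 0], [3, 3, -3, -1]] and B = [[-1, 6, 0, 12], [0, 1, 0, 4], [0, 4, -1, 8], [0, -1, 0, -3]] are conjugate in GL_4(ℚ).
Yes.

Two matrices over a field are similar if and only if they have the same invariant factors.

Both A and B have characteristic polynomial (x + 1)^4 and minimal polynomial (x + 1)^2. Computing further, both have invariant factors x + 1, x + 1, (x + 1)^2. Hence A and B are similar.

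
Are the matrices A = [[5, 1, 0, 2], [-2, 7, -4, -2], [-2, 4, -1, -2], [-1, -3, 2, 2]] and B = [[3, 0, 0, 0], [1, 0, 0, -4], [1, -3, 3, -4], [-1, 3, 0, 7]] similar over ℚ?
Both have characteristic polynomial (x - 4)(x - 3)^3, but the minimal polynomial of A is (x - 4)(x - 3)^2 while the minimal polynomial of B is (x - 4)(x - 3). The minimal polynomial is a similarity invariant, so A and B are not similar.

No.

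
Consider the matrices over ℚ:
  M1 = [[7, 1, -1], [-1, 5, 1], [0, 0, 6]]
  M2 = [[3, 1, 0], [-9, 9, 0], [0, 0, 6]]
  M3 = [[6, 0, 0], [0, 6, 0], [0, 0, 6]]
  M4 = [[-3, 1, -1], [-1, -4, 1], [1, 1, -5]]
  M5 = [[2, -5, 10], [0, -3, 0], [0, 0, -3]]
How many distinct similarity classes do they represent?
Characteristic polynomials: χ_{M1} = (x - 6)^3, χ_{M2} = (x - 6)^3, χ_{M3} = (x - 6)^3, χ_{M4} = (x + 4)^3, χ_{M5} = (x - 2)(x + 3)^2.

{M1, M2}: invariant factors x - 6, (x - 6)^2.

{M3}: invariant factors x - 6, x - 6, x - 6.

{M4}: invariant factors (x + 4)^3.

{M5}: invariant factors x + 3, (x - 2)(x + 3).

Matrices are similar if and only if their invariant-factor lists agree; the partition into similarity classes is {M1, M2}, {M3}, {M4}, {M5}.

4 classes: {M1, M2}, {M3}, {M4}, {M5}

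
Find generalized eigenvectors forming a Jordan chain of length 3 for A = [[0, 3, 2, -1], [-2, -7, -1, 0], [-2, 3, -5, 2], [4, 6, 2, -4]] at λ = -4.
We seek v_1 ∈ ker((A + 4I)^3) \ ker((A + 4I)^2), then set v_{i+1} = (A + 4I) v_i.

One such chain is v_1 = [[-2, 0, 3, 0]]^T, v_2 = [[-2, 1, 1, -2]]^T, v_3 = [[-1, 0, 2, 0]]^T. Check: (A + 4I) v_3 = [[0, 0, 0, 0]]^T = 0.

v_1 = [[-2, 0, 3, 0]]^T, v_2 = [[-2, 1, 1, -2]]^T, v_3 = [[-1, 0, 2, 0]]^T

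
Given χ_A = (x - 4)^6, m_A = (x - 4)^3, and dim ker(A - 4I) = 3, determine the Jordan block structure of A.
λ = 4: algebraic multiplicity 6 (exponent in χ_A), largest block size 3 (exponent in m_A), 3 blocks (geometric multiplicity). These force block sizes [3, 2, 1].

Jordan blocks: (4, 3), (4, 2), (4, 1)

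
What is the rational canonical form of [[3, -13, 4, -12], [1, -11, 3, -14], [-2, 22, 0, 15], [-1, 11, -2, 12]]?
The invariant factors of A (the non-unit diagonal entries of the Smith normal form of xI - A over ℚ[x]) are (x - 4)(x^3 - 2x + 5), each dividing the next. The characteristic polynomial is their product, (x - 4)(x^3 - 2x + 5).

The rational canonical form is the block-diagonal matrix of companion matrices C(f_i):
R = [[0, 0, 0, 20], [1, 0, 0, -13], [0, 1, 0, 2], [0, 0, 1, 4]].

Note the characteristic polynomial does not split into linear factors over ℚ, so A has no Jordan form over ℚ; the rational canonical form exists over any field.

R = [[0, 0, 0, 20], [1, 0, 0, -13], [0, 1, 0, 2], [0, 0, 1, 4]]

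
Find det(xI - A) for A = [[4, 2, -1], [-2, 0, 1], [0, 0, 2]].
xI - A = [[x - 4, -2, 1], [2, x, -1], [0, 0, x - 2]].

Expanding det(xI - A) along the first row:
det(xI - A) = + (x - 4)·det([[x, -1], [0, x - 2]]) - (-2)·det([[2, -1], [0, x - 2]]) + (1)·det([[2, x], [0, 0]]).

Evaluating gives χ_A(x) = x^3 - 6x^2 + 12x - 8 = (x - 2)^3.

χ_A(x) = (x - 2)^3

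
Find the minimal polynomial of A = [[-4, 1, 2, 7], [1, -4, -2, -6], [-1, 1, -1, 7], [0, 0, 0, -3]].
m_A(x) = (x + 3)^3

The characteristic polynomial factors as (x + 3)^4. The minimal polynomial is ∏(x - λ)^{k_λ} where k_λ is the size of the largest Jordan block at λ.

For λ = -3: rank(A + 3I) = 2, and the largest Jordan block has size 3 (the smallest k with rank((A + 3I)^k) = rank((A + 3I)^(k+1))).

So m_A(x) = (x + 3)^3.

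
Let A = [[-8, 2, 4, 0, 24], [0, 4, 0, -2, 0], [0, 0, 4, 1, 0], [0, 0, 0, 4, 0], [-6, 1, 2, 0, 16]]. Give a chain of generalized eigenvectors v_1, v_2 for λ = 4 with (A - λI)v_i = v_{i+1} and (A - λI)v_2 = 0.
v_1 = [[0, 1, 0, 0, 0]]^T, v_2 = [[2, 0, 0, 0, 1]]^T

We seek v_1 ∈ ker((A - 4I)^2) \ ker(A - 4I), then set v_{i+1} = (A - 4I) v_i.

One such chain is v_1 = [[0, 1, 0, 0, 0]]^T, v_2 = [[2, 0, 0, 0, 1]]^T. Check: (A - 4I) v_2 = [[0, 0, 0, 0, 0]]^T = 0.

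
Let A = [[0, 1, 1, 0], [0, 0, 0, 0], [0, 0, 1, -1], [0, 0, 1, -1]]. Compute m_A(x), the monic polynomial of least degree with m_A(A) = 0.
m_A(x) = x^3

The characteristic polynomial factors as x^4. The minimal polynomial is ∏(x - λ)^{k_λ} where k_λ is the size of the largest Jordan block at λ.

For λ = 0: rank(A) = 2, and the largest Jordan block has size 3 (the smallest k with rank(A^k) = rank(A^(k+1))).

So m_A(x) = x^3.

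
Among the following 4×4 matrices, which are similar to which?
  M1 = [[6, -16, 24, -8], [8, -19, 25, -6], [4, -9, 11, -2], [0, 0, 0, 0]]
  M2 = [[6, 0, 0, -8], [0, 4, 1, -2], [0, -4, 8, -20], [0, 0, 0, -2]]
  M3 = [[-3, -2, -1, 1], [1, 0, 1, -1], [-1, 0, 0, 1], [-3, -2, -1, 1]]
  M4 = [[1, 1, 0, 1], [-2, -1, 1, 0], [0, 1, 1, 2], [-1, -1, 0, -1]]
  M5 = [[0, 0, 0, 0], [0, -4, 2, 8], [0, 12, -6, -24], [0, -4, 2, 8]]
Characteristic polynomials: χ_{M1} = x^3(x + 2), χ_{M2} = (x - 6)^3(x + 2), χ_{M3} = x^3(x + 2), χ_{M4} = x^4, χ_{M5} = x^3(x + 2).

{M1}: invariant factors x, x^2(x + 2).

{M2}: invariant factors x - 6, (x - 6)^2(x + 2).

{M3}: invariant factors x^3(x + 2).

{M4}: invariant factors x, x^3.

{M5}: invariant factors x, x, x(x + 2).

Matrices are similar if and only if their invariant-factor lists agree; the partition into similarity classes is {M1}, {M2}, {M3}, {M4}, {M5}.

5 classes: {M1}, {M2}, {M3}, {M4}, {M5}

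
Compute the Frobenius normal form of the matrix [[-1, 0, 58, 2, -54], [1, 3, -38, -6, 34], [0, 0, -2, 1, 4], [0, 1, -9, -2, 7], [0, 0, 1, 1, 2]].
R = [[0, 0, 0, 0, -45], [1, 0, 0, 0, 18], [0, 1, 0, 0, 5], [0, 0, 1, 0, 7], [0, 0, 0, 1, 0]]

The invariant factors of A (the non-unit diagonal entries of the Smith normal form of xI - A over ℚ[x]) are (x - 3)(x + 3)(x^3 + 2x - 5), each dividing the next. The characteristic polynomial is their product, (x - 3)(x + 3)(x^3 + 2x - 5).

The rational canonical form is the block-diagonal matrix of companion matrices C(f_i):
R = [[0, 0, 0, 0, -45], [1, 0, 0, 0, 18], [0, 1, 0, 0, 5], [0, 0, 1, 0, 7], [0, 0, 0, 1, 0]].

Note the characteristic polynomial does not split into linear factors over ℚ, so A has no Jordan form over ℚ; the rational canonical form exists over any field.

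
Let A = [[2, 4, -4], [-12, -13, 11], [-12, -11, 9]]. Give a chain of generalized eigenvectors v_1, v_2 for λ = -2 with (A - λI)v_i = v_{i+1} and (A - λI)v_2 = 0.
We seek v_1 ∈ ker((A + 2I)^2) \ ker(A + 2I), then set v_{i+1} = (A + 2I) v_i.

One such chain is v_1 = [[-1, -1, -2]]^T, v_2 = [[0, 1, 1]]^T. Check: (A + 2I) v_2 = [[0, 0, 0]]^T = 0.

v_1 = [[-1, -1, -2]]^T, v_2 = [[0, 1, 1]]^T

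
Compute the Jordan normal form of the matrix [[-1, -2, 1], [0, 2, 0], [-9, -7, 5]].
J = [[2, 1, 0], [0, 2, 1], [0, 0, 2]]

The characteristic polynomial is det(xI - A) = (x - 2)^3, so the eigenvalues are 2 (algebraic multiplicity 3).

For λ = 2: rank(A - 2I) = 2, rank((A - 2I)^2) = 1, rank((A - 2I)^3) = 0. The eigenspace has dimension 3 - 2 = 1, so there is 1 Jordan block; the rank sequence gives block sizes [3].

Assembling the blocks gives the Jordan form J above.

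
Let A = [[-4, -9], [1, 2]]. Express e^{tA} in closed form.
e^{tA} = [[(1 - 3*t)*e^{-t}, -9*t*e^{-t}], [t*e^{-t}, (3*t + 1)*e^{-t}]]

A has Jordan form J = [[-1, 1], [0, -1]] with A = PJP^{-1}, so e^{tA} = P e^{tJ} P^{-1}.

For a Jordan block J_k(λ), e^{tJ_k(λ)} = e^{λt} · (I + tN + t^2 N^2/2! + ... + t^{k-1} N^{k-1}/(k-1)!) where N is the nilpotent superdiagonal part.

Assembling the blocks and conjugating back gives the entries of e^{tA} as shown above.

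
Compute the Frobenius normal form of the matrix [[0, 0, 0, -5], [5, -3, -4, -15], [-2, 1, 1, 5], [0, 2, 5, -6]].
The invariant factors of A (the non-unit diagonal entries of the Smith normal form of xI - A over ℚ[x]) are (x + 1)^3(x + 5), each dividing the next. The characteristic polynomial is their product, (x + 1)^3(x + 5).

The rational canonical form is the block-diagonal matrix of companion matrices C(f_i):
R = [[0, 0, 0, -5], [1, 0, 0, -16], [0, 1, 0, -18], [0, 0, 1, -8]].

R = [[0, 0, 0, -5], [1, 0, 0, -16], [0, 1, 0, -18], [0, 0, 1, -8]]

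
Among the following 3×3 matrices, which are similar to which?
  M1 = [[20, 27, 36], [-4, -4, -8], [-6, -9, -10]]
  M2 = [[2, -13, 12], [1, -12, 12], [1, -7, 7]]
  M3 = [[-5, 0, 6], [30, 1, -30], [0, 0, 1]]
Characteristic polynomials: χ_{M1} = (x - 2)^3, χ_{M2} = (x - 1)^2(x + 5), χ_{M3} = (x - 1)^2(x + 5).

{M1}: invariant factors x - 2, (x - 2)^2.

{M2}: invariant factors (x - 1)^2(x + 5).

{M3}: invariant factors x - 1, (x - 1)(x + 5).

Matrices are similar if and only if their invariant-factor lists agree; the partition into similarity classes is {M1}, {M2}, {M3}.

3 classes: {M1}, {M2}, {M3}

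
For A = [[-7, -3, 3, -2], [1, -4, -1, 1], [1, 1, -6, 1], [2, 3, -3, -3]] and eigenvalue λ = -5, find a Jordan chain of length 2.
v_1 = [[1, 0, -1, -2]]^T, v_2 = [[-1, 0, 0, 1]]^T

We seek v_1 ∈ ker((A + 5I)^2) \ ker(A + 5I), then set v_{i+1} = (A + 5I) v_i.

One such chain is v_1 = [[1, 0, -1, -2]]^T, v_2 = [[-1, 0, 0, 1]]^T. Check: (A + 5I) v_2 = [[0, 0, 0, 0]]^T = 0.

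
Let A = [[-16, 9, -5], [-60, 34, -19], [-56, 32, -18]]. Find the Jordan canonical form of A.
The characteristic polynomial is det(xI - A) = x^3, so the eigenvalues are 0 (algebraic multiplicity 3).

For λ = 0: rank(A) = 2, rank(A^2) = 1, rank(A^3) = 0. The eigenspace has dimension 3 - 2 = 1, so there is 1 Jordan block; the rank sequence gives block sizes [3].

Assembling the blocks gives the Jordan form J above.

J = [[0, 1, 0], [0, 0, 1], [0, 0, 0]]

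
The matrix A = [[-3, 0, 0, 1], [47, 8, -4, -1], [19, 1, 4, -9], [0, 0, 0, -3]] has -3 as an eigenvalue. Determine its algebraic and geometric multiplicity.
algebraic multiplicity 2, geometric multiplicity 1

The characteristic polynomial is (x - 6)^2(x + 3)^2, so the factor x + 3 appears with exponent 2: the algebraic multiplicity is 2.

rank(A + 3I) = 3, so the eigenspace has dimension 4 - 3 = 1: the geometric multiplicity is 1.

Since 1 < 2, A is not diagonalizable.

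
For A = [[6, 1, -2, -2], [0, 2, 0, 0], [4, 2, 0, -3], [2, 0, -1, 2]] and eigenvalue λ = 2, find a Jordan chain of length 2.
We seek v_1 ∈ ker((A - 2I)^2) \ ker(A - 2I), then set v_{i+1} = (A - 2I) v_i.

One such chain is v_1 = [[1, 1, 2, 0]]^T, v_2 = [[1, 0, 2, 0]]^T. Check: (A - 2I) v_2 = [[0, 0, 0, 0]]^T = 0.

v_1 = [[1, 1, 2, 0]]^T, v_2 = [[1, 0, 2, 0]]^T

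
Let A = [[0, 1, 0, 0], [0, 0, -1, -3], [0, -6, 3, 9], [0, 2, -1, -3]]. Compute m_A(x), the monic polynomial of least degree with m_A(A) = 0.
m_A(x) = x^3

The characteristic polynomial factors as x^4. The minimal polynomial is ∏(x - λ)^{k_λ} where k_λ is the size of the largest Jordan block at λ.

For λ = 0: rank(A) = 2, and the largest Jordan block has size 3 (the smallest k with rank(A^k) = rank(A^(k+1))).

So m_A(x) = x^3.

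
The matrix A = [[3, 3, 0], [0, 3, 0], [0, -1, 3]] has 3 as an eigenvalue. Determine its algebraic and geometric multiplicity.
The characteristic polynomial is (x - 3)^3, so the factor x - 3 appears with exponent 3: the algebraic multiplicity is 3.

rank(A - 3I) = 1, so the eigenspace has dimension 3 - 1 = 2: the geometric multiplicity is 2.

Since 2 < 3, A is not diagonalizable.

algebraic multiplicity 3, geometric multiplicity 2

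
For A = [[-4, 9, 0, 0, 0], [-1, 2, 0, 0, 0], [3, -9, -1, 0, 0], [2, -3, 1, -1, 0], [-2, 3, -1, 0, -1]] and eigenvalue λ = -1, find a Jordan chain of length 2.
We seek v_1 ∈ ker((A + I)^2) \ ker(A + I), then set v_{i+1} = (A + I) v_i.

One such chain is v_1 = [[2, 1, -1, 0, 0]]^T, v_2 = [[3, 1, -3, 0, 0]]^T. Check: (A + I) v_2 = [[0, 0, 0, 0, 0]]^T = 0.

v_1 = [[2, 1, -1, 0, 0]]^T, v_2 = [[3, 1, -3, 0, 0]]^T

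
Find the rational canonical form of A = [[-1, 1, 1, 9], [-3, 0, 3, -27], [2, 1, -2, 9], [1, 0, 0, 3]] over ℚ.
R = [[-3, 0, 0, 0], [0, 0, 0, -27], [0, 1, 0, 9], [0, 0, 1, 3]]

The invariant factors of A (the non-unit diagonal entries of the Smith normal form of xI - A over ℚ[x]) are x + 3, (x - 3)^2(x + 3), each dividing the next. The characteristic polynomial is their product, (x - 3)^2(x + 3)^2.

The rational canonical form is the block-diagonal matrix of companion matrices C(f_i):
R = [[-3, 0, 0, 0], [0, 0, 0, -27], [0, 1, 0, 9], [0, 0, 1, 3]].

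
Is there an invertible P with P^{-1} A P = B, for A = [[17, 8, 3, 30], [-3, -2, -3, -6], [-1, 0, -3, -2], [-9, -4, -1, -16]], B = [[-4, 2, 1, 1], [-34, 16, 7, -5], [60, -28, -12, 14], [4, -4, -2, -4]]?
Two matrices over a field are similar if and only if they have the same invariant factors.

Both A and B have characteristic polynomial (x - 2)(x + 2)^3 and minimal polynomial (x - 2)(x + 2)^2. Computing further, both have invariant factors x + 2, (x - 2)(x + 2)^2. Hence A and B are similar.

Yes.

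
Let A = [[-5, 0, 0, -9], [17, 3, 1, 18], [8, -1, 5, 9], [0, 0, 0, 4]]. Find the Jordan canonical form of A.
The characteristic polynomial is det(xI - A) = (x - 4)^3(x + 5), so the eigenvalues are -5 (algebraic multiplicity 1), 4 (algebraic multiplicity 3).

For λ = -5: algebraic multiplicity 1 gives one 1×1 block.

For λ = 4: rank(A - 4I) = 2, rank((A - 4I)^2) = 1. The eigenspace has dimension 4 - 2 = 2, so there are 2 Jordan blocks; the rank sequence gives block sizes [2, 1].

Assembling the blocks gives the Jordan form J above.

J = [[-5, 0, 0, 0], [0, 4, 1, 0], [0, 0, 4, 0], [0, 0, 0, 4]]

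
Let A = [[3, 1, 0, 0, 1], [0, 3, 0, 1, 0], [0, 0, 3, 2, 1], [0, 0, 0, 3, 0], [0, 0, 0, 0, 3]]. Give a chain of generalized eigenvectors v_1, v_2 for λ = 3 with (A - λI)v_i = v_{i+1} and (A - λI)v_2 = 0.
We seek v_1 ∈ ker((A - 3I)^2) \ ker(A - 3I), then set v_{i+1} = (A - 3I) v_i.

One such chain is v_1 = [[0, -1, 0, 0, 1]]^T, v_2 = [[0, 0, 1, 0, 0]]^T. Check: (A - 3I) v_2 = [[0, 0, 0, 0, 0]]^T = 0.

v_1 = [[0, -1, 0, 0, 1]]^T, v_2 = [[0, 0, 1, 0, 0]]^T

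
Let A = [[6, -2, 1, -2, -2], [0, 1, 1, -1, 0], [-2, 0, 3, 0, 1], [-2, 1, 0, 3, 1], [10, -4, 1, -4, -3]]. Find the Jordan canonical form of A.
J = [[2, 1, 0, 0, 0], [0, 2, 1, 0, 0], [0, 0, 2, 0, 0], [0, 0, 0, 2, 1], [0, 0, 0, 0, 2]]

The characteristic polynomial is det(xI - A) = (x - 2)^5, so the eigenvalues are 2 (algebraic multiplicity 5).

For λ = 2: rank(A - 2I) = 3, rank((A - 2I)^2) = 1, rank((A - 2I)^3) = 0. The eigenspace has dimension 5 - 3 = 2, so there are 2 Jordan blocks; the rank sequence gives block sizes [3, 2].

Assembling the blocks gives the Jordan form J above.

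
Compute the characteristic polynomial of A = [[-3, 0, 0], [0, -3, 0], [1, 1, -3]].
χ_A(x) = (x + 3)^3

xI - A = [[x + 3, 0, 0], [0, x + 3, 0], [-1, -1, x + 3]].

Expanding det(xI - A) along the first row:
det(xI - A) = + (x + 3)·det([[x + 3, 0], [-1, x + 3]]) - (0)·det([[0, 0], [-1, x + 3]]) + (0)·det([[0, x + 3], [-1, -1]]).

Evaluating gives χ_A(x) = x^3 + 9x^2 + 27x + 27 = (x + 3)^3.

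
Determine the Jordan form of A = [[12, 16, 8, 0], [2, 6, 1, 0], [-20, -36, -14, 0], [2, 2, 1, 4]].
The characteristic polynomial is det(xI - A) = (x - 4)^3(x + 4), so the eigenvalues are -4 (algebraic multiplicity 1), 4 (algebraic multiplicity 3).

For λ = -4: algebraic multiplicity 1 gives one 1×1 block.

For λ = 4: rank(A - 4I) = 2, rank((A - 4I)^2) = 1. The eigenspace has dimension 4 - 2 = 2, so there are 2 Jordan blocks; the rank sequence gives block sizes [2, 1].

Assembling the blocks gives the Jordan form J above.

J = [[-4, 0, 0, 0], [0, 4, 1, 0], [0, 0, 4, 0], [0, 0, 0, 4]]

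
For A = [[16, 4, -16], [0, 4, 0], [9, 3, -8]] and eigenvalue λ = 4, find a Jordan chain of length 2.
We seek v_1 ∈ ker((A - 4I)^2) \ ker(A - 4I), then set v_{i+1} = (A - 4I) v_i.

One such chain is v_1 = [[8, 1, 6]]^T, v_2 = [[4, 0, 3]]^T. Check: (A - 4I) v_2 = [[0, 0, 0]]^T = 0.

v_1 = [[8, 1, 6]]^T, v_2 = [[4, 0, 3]]^T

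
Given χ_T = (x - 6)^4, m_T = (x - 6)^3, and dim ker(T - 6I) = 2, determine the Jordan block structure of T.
Jordan blocks: (6, 3), (6, 1)

λ = 6: algebraic multiplicity 4 (exponent in χ_T), largest block size 3 (exponent in m_T), 2 blocks (geometric multiplicity). These force block sizes [3, 1].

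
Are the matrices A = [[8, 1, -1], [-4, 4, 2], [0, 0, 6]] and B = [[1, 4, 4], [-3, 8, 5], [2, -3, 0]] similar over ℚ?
trace(A) = 18 but trace(B) = 9. The trace is a similarity invariant, so A and B are not similar.

No.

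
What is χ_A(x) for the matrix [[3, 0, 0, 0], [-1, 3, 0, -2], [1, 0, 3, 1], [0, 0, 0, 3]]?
χ_A(x) = (x - 3)^4

xI - A = [[x - 3, 0, 0, 0], [1, x - 3, 0, 2], [-1, 0, x - 3, -1], [0, 0, 0, x - 3]].

Expanding det(xI - A) along the first row:
det(xI - A) = + (x - 3)·det([[x - 3, 0, 2], [0, x - 3, -1], [0, 0, x - 3]]) - (0)·det([[1, 0, 2], [-1, x - 3, -1], [0, 0, x - 3]]) + (0)·det([[1, x - 3, 2], [-1, 0, -1], [0, 0, x - 3]]) - (0)·det([[1, x - 3, 0], [-1, 0, x - 3], [0, 0, 0]]).

Evaluating gives χ_A(x) = x^4 - 12x^3 + 54x^2 - 108x + 81 = (x - 3)^4.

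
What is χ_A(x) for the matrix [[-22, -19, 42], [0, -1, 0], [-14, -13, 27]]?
χ_A(x) = (x - 6)(x + 1)^2

xI - A = [[x + 22, 19, -42], [0, x + 1, 0], [14, 13, x - 27]].

Expanding det(xI - A) along the first row:
det(xI - A) = + (x + 22)·det([[x + 1, 0], [13, x - 27]]) - (19)·det([[0, 0], [14, x - 27]]) + (-42)·det([[0, x + 1], [14, 13]]).

Evaluating gives χ_A(x) = x^3 - 4x^2 - 11x - 6 = (x - 6)(x + 1)^2.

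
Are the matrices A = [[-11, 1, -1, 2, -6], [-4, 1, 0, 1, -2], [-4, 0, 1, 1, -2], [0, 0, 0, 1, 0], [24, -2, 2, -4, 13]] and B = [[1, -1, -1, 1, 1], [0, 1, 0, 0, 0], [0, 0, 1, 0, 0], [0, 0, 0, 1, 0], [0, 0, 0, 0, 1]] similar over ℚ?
Both have characteristic polynomial (x - 1)^5 and minimal polynomial (x - 1)^2. But rank(A - I) = 2 for A while rank(B - I) = 1 for B, so the number of Jordan blocks at λ = 1 differs. A and B are not similar.

No.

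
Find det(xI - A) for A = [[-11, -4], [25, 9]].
χ_A(x) = (x + 1)^2

xI - A = [[x + 11, 4], [-25, x - 9]].

Expanding det(xI - A) along the first row:
det(xI - A) = + (x + 11)·det([[x - 9]]) - (4)·det([[-25]]).

Evaluating gives χ_A(x) = x^2 + 2x + 1 = (x + 1)^2.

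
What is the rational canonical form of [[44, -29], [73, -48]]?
R = [[0, -5], [1, -4]]

The invariant factors of A (the non-unit diagonal entries of the Smith normal form of xI - A over ℚ[x]) are x^2 + 4x + 5, each dividing the next. The characteristic polynomial is their product, x^2 + 4x + 5.

The rational canonical form is the block-diagonal matrix of companion matrices C(f_i):
R = [[0, -5], [1, -4]].

Note the characteristic polynomial does not split into linear factors over ℚ, so A has no Jordan form over ℚ; the rational canonical form exists over any field.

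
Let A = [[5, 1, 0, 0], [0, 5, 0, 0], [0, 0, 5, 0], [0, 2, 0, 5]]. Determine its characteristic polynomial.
xI - A = [[x - 5, -1, 0, 0], [0, x - 5, 0, 0], [0, 0, x - 5, 0], [0, -2, 0, x - 5]].

Expanding det(xI - A) along the first row:
det(xI - A) = + (x - 5)·det([[x - 5, 0, 0], [0, x - 5, 0], [-2, 0, x - 5]]) - (-1)·det([[0, 0, 0], [0, x - 5, 0], [0, 0, x - 5]]) + (0)·det([[0, x - 5, 0], [0, 0, 0], [0, -2, x - 5]]) - (0)·det([[0, x - 5, 0], [0, 0, x - 5], [0, -2, 0]]).

Evaluating gives χ_A(x) = x^4 - 20x^3 + 150x^2 - 500x + 625 = (x - 5)^4.

χ_A(x) = (x - 5)^4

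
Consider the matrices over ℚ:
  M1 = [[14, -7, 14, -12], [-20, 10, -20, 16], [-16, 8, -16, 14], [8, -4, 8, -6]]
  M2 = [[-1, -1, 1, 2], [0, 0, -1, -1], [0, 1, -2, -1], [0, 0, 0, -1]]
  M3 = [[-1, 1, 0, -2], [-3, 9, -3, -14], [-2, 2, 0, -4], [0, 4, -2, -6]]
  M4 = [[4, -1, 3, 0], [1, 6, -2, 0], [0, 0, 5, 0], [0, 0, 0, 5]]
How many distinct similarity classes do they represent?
4 classes: {M1}, {M2}, {M3}, {M4}

Characteristic polynomials: χ_{M1} = x^3(x - 2), χ_{M2} = (x + 1)^4, χ_{M3} = x^3(x - 2), χ_{M4} = (x - 5)^4.

{M1}: invariant factors x, x^2(x - 2).

{M2}: invariant factors (x + 1)^2, (x + 1)^2.

{M3}: invariant factors x^3(x - 2).

{M4}: invariant factors x - 5, (x - 5)^3.

Matrices are similar if and only if their invariant-factor lists agree; the partition into similarity classes is {M1}, {M2}, {M3}, {M4}.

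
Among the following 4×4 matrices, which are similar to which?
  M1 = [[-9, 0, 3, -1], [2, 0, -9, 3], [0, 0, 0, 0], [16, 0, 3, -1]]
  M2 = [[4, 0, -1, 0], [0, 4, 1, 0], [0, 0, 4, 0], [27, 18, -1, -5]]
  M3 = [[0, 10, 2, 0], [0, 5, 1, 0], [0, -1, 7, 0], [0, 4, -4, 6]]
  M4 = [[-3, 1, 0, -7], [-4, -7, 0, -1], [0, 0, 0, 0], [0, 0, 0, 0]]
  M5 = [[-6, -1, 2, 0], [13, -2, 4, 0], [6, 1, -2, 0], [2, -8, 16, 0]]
Characteristic polynomials: χ_{M1} = x^2(x + 5)^2, χ_{M2} = (x - 4)^3(x + 5), χ_{M3} = x(x - 6)^3, χ_{M4} = x^2(x + 5)^2, χ_{M5} = x^2(x + 5)^2.

{M1, M4, M5}: invariant factors x, x(x + 5)^2.

{M2}: invariant factors x - 4, (x - 4)^2(x + 5).

{M3}: invariant factors x - 6, x(x - 6)^2.

Matrices are similar if and only if their invariant-factor lists agree; the partition into similarity classes is {M1, M4, M5}, {M2}, {M3}.

3 classes: {M1, M4, M5}, {M2}, {M3}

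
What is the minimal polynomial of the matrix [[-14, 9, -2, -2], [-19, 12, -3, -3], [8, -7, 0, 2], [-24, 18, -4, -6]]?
m_A(x) = (x + 2)^3

The characteristic polynomial factors as (x + 2)^4. The minimal polynomial is ∏(x - λ)^{k_λ} where k_λ is the size of the largest Jordan block at λ.

For λ = -2: rank(A + 2I) = 2, and the largest Jordan block has size 3 (the smallest k with rank((A + 2I)^k) = rank((A + 2I)^(k+1))).

So m_A(x) = (x + 2)^3.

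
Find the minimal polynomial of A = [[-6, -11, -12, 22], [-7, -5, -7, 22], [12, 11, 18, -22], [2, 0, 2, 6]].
m_A(x) = (x - 6)^2(x + 5)

The characteristic polynomial factors as (x - 6)^3(x + 5). The minimal polynomial is ∏(x - λ)^{k_λ} where k_λ is the size of the largest Jordan block at λ.

For λ = -5: rank(A + 5I) = 3, and the largest Jordan block has size 1 (the smallest k with rank((A + 5I)^k) = rank((A + 5I)^(k+1))).
For λ = 6: rank(A - 6I) = 2, and the largest Jordan block has size 2 (the smallest k with rank((A - 6I)^k) = rank((A - 6I)^(k+1))).

So m_A(x) = (x - 6)^2(x + 5).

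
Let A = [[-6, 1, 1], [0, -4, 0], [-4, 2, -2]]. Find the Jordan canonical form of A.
The characteristic polynomial is det(xI - A) = (x + 4)^3, so the eigenvalues are -4 (algebraic multiplicity 3).

For λ = -4: rank(A + 4I) = 1, rank((A + 4I)^2) = 0. The eigenspace has dimension 3 - 1 = 2, so there are 2 Jordan blocks; the rank sequence gives block sizes [2, 1].

Assembling the blocks gives the Jordan form J above.

J = [[-4, 1, 0], [0, -4, 0], [0, 0, -4]]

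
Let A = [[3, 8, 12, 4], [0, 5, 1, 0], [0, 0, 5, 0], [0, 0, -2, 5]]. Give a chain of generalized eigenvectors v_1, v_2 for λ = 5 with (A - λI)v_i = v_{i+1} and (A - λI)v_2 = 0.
We seek v_1 ∈ ker((A - 5I)^2) \ ker(A - 5I), then set v_{i+1} = (A - 5I) v_i.

One such chain is v_1 = [[-2, -1, 1, -2]]^T, v_2 = [[0, 1, 0, -2]]^T. Check: (A - 5I) v_2 = [[0, 0, 0, 0]]^T = 0.

v_1 = [[-2, -1, 1, -2]]^T, v_2 = [[0, 1, 0, -2]]^T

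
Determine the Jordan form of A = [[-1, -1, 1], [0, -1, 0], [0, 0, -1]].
The characteristic polynomial is det(xI - A) = (x + 1)^3, so the eigenvalues are -1 (algebraic multiplicity 3).

For λ = -1: rank(A + I) = 1, rank((A + I)^2) = 0. The eigenspace has dimension 3 - 1 = 2, so there are 2 Jordan blocks; the rank sequence gives block sizes [2, 1].

Assembling the blocks gives the Jordan form J above.

J = [[-1, 1, 0], [0, -1, 0], [0, 0, -1]]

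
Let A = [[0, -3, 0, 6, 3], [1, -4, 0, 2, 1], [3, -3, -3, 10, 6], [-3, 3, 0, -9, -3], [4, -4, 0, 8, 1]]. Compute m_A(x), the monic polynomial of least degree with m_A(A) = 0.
The characteristic polynomial factors as (x + 3)^5. The minimal polynomial is ∏(x - λ)^{k_λ} where k_λ is the size of the largest Jordan block at λ.

For λ = -3: rank(A + 3I) = 2, and the largest Jordan block has size 2 (the smallest k with rank((A + 3I)^k) = rank((A + 3I)^(k+1))).

So m_A(x) = (x + 3)^2.

m_A(x) = (x + 3)^2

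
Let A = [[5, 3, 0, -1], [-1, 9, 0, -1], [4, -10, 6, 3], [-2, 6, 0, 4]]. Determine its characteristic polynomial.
xI - A = [[x - 5, -3, 0, 1], [1, x - 9, 0, 1], [-4, 10, x - 6, -3], [2, -6, 0, x - 4]].

Expanding det(xI - A) along the first row:
det(xI - A) = + (x - 5)·det([[x - 9, 0, 1], [10, x - 6, -3], [-6, 0, x - 4]]) - (-3)·det([[1, 0, 1], [-4, x - 6, -3], [2, 0, x - 4]]) + (0)·det([[1, x - 9, 1], [-4, 10, -3], [2, -6, x - 4]]) - (1)·det([[1, x - 9, 0], [-4, 10, x - 6], [2, -6, 0]]).

Evaluating gives χ_A(x) = x^4 - 24x^3 + 216x^2 - 864x + 1296 = (x - 6)^4.

χ_A(x) = (x - 6)^4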